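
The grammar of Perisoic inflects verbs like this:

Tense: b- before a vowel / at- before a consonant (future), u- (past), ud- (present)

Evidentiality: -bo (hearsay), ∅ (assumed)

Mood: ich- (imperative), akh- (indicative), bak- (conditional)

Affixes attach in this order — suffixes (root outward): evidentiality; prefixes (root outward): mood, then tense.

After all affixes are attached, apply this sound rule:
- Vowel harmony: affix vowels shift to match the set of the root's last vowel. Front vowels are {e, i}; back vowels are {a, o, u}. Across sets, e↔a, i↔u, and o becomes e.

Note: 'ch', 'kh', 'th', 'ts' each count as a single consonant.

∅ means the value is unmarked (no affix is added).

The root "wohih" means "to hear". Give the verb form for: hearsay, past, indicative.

Attach mood indicative akh- → akhwohih.
Attach tense past u- → uakhwohih.
Attach evidentiality hearsay -bo → uakhwohihbo.
Apply vowel harmony: uakhwohihbo → iekhwohihbe.

iekhwohihbe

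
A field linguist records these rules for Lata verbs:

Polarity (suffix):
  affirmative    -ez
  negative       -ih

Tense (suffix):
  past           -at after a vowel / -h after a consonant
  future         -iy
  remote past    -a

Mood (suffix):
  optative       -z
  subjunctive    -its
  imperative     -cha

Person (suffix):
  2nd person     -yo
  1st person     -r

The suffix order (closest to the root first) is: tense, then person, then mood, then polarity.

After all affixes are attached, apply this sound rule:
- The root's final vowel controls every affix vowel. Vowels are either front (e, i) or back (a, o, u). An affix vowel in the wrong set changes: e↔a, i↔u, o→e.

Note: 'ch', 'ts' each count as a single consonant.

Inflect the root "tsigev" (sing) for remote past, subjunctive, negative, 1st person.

Attach tense remote past -a → tsigeva.
Attach person 1st person -r → tsigevar.
Attach mood subjunctive -its → tsigevarits.
Attach polarity negative -ih → tsigevaritsih.
Apply vowel harmony: tsigevaritsih → tsigeveritsih.

tsigeveritsih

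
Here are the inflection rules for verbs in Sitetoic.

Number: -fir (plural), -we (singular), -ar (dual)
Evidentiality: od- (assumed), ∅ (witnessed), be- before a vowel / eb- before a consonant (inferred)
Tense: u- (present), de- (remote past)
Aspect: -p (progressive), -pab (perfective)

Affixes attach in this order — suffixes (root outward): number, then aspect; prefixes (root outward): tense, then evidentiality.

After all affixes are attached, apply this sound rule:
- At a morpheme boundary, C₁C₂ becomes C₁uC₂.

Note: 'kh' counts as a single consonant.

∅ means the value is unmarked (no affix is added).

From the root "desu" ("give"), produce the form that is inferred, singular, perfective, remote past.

ebudedesuwepab

Attach tense remote past de- → dedesu.
Attach evidentiality inferred eb- (before consonant 'd') → ebdedesu.
Attach number singular -we → ebdedesuwe.
Attach aspect perfective -pab → ebdedesuwepab.
Apply epenthesis: ebdedesuwepab → ebudedesuwepab.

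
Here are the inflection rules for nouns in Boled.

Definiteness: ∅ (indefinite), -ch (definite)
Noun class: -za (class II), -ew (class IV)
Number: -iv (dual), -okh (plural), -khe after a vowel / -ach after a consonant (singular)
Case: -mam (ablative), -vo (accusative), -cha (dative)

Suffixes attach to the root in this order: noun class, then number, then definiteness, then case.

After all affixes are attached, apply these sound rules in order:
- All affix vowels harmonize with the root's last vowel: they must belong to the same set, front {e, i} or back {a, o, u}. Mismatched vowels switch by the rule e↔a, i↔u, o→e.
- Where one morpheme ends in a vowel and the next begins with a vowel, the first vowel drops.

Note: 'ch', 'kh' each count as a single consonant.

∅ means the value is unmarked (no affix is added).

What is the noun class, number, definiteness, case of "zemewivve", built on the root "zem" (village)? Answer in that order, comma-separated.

class IV, dual, indefinite, accusative

Segment: zem-ew-iv-vo.
noun class: -ew → class IV.
number: -iv → dual.
definiteness: ∅ → indefinite.
case: -vo → accusative.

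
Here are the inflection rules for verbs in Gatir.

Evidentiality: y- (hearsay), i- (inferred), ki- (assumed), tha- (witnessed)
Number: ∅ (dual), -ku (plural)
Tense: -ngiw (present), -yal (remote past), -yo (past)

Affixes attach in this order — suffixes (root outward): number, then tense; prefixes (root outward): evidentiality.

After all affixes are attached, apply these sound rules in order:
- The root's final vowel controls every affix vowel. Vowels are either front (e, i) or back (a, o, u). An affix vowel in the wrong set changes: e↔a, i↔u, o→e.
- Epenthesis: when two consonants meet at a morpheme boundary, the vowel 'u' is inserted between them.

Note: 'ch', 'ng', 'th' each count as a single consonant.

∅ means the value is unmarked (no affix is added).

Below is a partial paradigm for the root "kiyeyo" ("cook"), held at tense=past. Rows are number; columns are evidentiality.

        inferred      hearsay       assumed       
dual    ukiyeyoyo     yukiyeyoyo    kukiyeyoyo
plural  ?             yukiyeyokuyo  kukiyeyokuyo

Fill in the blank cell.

Attach number plural -ku → kiyeyoku.
Attach tense past -yo → kiyeyokuyo.
Attach evidentiality inferred i- → ikiyeyokuyo.
Apply vowel harmony: ikiyeyokuyo → ukiyeyokuyo.
Epenthesis: no change.

ukiyeyokuyo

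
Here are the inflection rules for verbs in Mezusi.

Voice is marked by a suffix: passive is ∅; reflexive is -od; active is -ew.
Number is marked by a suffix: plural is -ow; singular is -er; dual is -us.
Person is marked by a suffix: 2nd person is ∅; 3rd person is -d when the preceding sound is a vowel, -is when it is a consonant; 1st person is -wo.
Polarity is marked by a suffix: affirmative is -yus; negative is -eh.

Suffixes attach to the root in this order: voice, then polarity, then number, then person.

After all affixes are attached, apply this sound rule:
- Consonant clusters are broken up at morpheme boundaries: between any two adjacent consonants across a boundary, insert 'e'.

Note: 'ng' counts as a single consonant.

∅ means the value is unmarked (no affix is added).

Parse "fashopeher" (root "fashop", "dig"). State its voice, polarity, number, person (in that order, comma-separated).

passive, negative, singular, 2nd person

Segment: fashop-eh-er.
voice: ∅ → passive.
polarity: -eh → negative.
number: -er → singular.
person: ∅ → 2nd person.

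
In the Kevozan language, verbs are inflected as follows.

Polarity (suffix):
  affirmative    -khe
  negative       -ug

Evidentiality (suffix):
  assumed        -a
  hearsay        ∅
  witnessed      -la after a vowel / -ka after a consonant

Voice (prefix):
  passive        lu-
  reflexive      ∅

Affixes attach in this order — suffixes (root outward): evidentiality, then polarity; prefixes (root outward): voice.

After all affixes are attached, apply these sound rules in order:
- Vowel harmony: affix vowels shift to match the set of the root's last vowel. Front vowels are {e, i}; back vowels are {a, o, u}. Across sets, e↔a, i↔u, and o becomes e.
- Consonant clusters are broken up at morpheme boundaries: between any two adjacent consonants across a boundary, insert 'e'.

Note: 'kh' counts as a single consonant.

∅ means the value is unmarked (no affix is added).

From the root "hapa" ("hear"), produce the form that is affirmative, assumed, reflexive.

hapaakha

voice = reflexive: zero marking, form stays hapa.
Attach evidentiality assumed -a → hapaa.
Attach polarity affirmative -khe → hapaakhe.
Apply vowel harmony: hapaakhe → hapaakha.
Epenthesis: no change.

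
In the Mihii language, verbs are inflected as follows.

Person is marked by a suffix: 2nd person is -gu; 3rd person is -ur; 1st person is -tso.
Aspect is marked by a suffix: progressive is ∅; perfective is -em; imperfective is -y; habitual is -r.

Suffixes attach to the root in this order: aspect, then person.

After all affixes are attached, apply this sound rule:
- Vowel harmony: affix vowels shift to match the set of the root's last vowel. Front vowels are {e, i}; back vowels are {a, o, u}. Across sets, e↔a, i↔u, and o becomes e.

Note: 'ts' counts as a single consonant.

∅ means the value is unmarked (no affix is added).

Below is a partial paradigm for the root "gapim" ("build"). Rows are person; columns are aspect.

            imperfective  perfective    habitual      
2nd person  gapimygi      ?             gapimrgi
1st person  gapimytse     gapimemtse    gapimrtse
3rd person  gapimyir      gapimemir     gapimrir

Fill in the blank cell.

Attach aspect perfective -em → gapimem.
Attach person 2nd person -gu → gapimemgu.
Apply vowel harmony: gapimemgu → gapimemgi.

gapimemgi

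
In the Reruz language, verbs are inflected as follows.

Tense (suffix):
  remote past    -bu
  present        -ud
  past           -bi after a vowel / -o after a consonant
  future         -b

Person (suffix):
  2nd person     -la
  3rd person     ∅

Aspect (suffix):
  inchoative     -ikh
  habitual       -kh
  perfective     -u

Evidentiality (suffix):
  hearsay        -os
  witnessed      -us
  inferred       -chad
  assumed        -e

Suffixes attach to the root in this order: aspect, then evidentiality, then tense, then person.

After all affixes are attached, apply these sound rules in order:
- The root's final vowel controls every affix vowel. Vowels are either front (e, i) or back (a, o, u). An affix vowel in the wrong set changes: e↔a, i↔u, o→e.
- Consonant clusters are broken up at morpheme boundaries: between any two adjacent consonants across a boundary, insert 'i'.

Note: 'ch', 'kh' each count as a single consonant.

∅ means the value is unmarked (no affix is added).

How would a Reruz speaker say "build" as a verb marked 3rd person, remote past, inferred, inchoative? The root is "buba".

Attach aspect inchoative -ikh → bubaikh.
Attach evidentiality inferred -chad → bubaikhchad.
Attach tense remote past -bu → bubaikhchadbu.
person = 3rd person: zero marking, form stays bubaikhchadbu.
Apply vowel harmony: bubaikhchadbu → bubaukhchadbu.
Apply epenthesis: bubaukhchadbu → bubaukhichadibu.

bubaukhichadibu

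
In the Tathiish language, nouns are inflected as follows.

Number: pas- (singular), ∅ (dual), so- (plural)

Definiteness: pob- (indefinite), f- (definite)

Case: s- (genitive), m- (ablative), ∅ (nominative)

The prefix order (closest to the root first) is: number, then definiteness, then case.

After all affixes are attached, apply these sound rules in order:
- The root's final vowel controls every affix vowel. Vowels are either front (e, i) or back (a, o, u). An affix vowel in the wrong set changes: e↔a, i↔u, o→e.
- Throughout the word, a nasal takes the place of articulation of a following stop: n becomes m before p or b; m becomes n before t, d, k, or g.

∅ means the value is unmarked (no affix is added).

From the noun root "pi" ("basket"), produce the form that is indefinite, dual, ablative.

number = dual: zero marking, form stays pi.
Attach definiteness indefinite pob- → pobpi.
Attach case ablative m- → mpobpi.
Apply vowel harmony: mpobpi → mpebpi.
Nasal assimilation: no change.

mpebpi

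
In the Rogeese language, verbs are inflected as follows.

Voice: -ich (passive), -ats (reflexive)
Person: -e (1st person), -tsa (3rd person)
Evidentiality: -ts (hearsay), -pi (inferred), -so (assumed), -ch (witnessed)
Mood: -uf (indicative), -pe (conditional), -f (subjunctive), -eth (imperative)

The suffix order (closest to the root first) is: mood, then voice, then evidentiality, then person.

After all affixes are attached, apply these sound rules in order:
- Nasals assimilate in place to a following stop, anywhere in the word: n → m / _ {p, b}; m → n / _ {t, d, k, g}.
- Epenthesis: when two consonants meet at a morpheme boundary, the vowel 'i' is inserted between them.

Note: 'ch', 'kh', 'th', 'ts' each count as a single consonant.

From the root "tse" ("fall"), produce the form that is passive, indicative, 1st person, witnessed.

tseufichiche

Attach mood indicative -uf → tseuf.
Attach voice passive -ich → tseufich.
Attach evidentiality witnessed -ch → tseufichch.
Attach person 1st person -e → tseufichche.
Nasal assimilation: no change.
Apply epenthesis: tseufichche → tseufichiche.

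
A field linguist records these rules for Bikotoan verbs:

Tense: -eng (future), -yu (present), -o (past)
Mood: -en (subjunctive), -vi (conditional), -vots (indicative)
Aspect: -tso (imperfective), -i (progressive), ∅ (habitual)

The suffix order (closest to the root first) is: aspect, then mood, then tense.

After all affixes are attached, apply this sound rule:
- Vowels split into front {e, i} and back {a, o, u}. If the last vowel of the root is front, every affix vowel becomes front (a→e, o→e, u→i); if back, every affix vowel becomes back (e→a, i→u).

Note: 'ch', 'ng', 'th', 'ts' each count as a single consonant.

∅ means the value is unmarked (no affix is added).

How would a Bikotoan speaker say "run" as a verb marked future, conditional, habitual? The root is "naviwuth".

naviwuthvuang

aspect = habitual: zero marking, form stays naviwuth.
Attach mood conditional -vi → naviwuthvi.
Attach tense future -eng → naviwuthvieng.
Apply vowel harmony: naviwuthvieng → naviwuthvuang.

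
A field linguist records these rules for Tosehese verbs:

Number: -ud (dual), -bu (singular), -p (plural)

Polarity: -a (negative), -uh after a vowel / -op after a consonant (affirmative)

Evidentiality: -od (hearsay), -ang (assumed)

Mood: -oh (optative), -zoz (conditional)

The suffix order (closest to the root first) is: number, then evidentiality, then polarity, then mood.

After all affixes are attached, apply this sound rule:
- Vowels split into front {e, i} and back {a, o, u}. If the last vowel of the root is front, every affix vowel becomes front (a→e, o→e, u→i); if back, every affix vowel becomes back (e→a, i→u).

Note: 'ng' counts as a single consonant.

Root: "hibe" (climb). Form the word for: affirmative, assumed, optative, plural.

Attach number plural -p → hibep.
Attach evidentiality assumed -ang → hibepang.
Attach polarity affirmative -op (after consonant 'ng') → hibepangop.
Attach mood optative -oh → hibepangopoh.
Apply vowel harmony: hibepangopoh → hibepengepeh.

hibepengepeh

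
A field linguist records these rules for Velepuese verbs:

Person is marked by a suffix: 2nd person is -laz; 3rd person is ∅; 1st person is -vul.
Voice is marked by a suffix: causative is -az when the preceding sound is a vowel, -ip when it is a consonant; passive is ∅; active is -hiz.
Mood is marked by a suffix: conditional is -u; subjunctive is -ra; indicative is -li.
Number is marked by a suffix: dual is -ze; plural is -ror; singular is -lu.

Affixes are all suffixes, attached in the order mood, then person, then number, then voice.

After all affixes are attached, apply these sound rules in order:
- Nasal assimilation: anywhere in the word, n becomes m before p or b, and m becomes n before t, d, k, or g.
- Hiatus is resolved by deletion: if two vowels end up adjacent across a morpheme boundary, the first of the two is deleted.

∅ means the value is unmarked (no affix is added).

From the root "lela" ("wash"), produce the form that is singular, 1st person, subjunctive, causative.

Attach mood subjunctive -ra → lelara.
Attach person 1st person -vul → lelaravul.
Attach number singular -lu → lelaravullu.
Attach voice causative -az (after vowel 'u') → lelaravulluaz.
Nasal assimilation: no change.
Apply vowel deletion: lelaravulluaz → lelaravullaz.

lelaravullaz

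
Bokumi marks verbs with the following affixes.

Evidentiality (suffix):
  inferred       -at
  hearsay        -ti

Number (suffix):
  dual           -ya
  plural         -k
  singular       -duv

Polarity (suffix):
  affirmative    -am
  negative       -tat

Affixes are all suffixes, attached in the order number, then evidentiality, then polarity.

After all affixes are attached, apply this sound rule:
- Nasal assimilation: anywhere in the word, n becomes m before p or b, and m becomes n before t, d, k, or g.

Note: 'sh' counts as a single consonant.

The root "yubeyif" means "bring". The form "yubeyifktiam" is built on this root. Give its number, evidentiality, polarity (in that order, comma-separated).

plural, hearsay, affirmative

Segment: yubeyif-k-ti-am.
number: -k → plural.
evidentiality: -ti → hearsay.
polarity: -am → affirmative.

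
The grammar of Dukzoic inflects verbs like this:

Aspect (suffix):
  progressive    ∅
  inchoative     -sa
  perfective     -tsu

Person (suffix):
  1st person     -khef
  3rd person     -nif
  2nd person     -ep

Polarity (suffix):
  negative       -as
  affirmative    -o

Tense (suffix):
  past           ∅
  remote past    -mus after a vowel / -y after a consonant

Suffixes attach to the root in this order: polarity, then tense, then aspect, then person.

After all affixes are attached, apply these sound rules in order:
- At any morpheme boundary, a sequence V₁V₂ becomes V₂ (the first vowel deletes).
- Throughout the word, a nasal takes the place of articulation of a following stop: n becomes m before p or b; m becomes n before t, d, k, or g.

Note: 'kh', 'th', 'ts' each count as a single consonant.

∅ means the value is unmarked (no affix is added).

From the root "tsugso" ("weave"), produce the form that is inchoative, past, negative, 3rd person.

tsugsassanif

Attach polarity negative -as → tsugsoas.
tense = past: zero marking, form stays tsugsoas.
Attach aspect inchoative -sa → tsugsoassa.
Attach person 3rd person -nif → tsugsoassanif.
Apply vowel deletion: tsugsoassanif → tsugsassanif.
Nasal assimilation: no change.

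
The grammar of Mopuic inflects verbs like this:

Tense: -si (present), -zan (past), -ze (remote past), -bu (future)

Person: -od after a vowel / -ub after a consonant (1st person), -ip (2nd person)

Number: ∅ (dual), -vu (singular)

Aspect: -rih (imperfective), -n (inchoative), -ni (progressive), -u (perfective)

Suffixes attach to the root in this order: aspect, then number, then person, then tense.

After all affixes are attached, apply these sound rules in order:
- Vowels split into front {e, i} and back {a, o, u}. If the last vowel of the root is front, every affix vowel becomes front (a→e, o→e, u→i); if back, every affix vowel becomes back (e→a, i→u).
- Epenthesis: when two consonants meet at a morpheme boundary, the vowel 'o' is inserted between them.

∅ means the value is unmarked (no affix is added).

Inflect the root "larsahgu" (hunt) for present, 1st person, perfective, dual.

Attach aspect perfective -u → larsahguu.
number = dual: zero marking, form stays larsahguu.
Attach person 1st person -od (after vowel 'u') → larsahguuod.
Attach tense present -si → larsahguuodsi.
Apply vowel harmony: larsahguuodsi → larsahguuodsu.
Apply epenthesis: larsahguuodsu → larsahguuodosu.

larsahguuodosu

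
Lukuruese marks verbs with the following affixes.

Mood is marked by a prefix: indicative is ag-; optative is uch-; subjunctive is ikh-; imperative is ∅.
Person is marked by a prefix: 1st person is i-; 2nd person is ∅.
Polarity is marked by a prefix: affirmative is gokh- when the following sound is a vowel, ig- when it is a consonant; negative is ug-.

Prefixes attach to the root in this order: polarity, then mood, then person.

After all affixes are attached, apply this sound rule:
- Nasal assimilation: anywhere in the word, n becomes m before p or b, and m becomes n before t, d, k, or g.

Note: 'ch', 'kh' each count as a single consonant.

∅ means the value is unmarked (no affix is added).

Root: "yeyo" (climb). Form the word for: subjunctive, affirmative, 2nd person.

Attach polarity affirmative ig- (before consonant 'y') → igyeyo.
Attach mood subjunctive ikh- → ikhigyeyo.
person = 2nd person: zero marking, form stays ikhigyeyo.
Nasal assimilation: no change.

ikhigyeyo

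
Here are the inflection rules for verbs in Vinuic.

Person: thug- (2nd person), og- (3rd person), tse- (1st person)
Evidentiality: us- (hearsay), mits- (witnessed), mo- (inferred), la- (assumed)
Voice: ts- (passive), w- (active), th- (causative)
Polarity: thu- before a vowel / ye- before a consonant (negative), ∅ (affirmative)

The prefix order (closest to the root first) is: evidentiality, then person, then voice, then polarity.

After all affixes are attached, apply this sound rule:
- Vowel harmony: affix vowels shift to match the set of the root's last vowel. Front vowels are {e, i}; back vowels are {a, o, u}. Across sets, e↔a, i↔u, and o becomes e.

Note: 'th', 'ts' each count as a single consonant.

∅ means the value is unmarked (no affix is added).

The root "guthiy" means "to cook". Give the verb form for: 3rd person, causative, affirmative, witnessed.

thegmitsguthiy

Attach evidentiality witnessed mits- → mitsguthiy.
Attach person 3rd person og- → ogmitsguthiy.
Attach voice causative th- → thogmitsguthiy.
polarity = affirmative: zero marking, form stays thogmitsguthiy.
Apply vowel harmony: thogmitsguthiy → thegmitsguthiy.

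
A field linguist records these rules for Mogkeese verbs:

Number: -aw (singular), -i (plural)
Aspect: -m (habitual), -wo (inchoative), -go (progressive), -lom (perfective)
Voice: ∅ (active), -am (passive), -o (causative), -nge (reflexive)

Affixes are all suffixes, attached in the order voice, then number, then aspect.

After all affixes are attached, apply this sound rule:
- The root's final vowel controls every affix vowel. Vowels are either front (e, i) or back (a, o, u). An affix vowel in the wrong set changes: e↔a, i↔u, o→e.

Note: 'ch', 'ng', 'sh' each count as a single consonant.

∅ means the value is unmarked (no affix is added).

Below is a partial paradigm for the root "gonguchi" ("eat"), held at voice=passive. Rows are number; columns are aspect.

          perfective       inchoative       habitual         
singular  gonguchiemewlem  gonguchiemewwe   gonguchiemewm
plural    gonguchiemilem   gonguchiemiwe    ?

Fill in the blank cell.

Attach voice passive -am → gonguchiam.
Attach number plural -i → gonguchiami.
Attach aspect habitual -m → gonguchiamim.
Apply vowel harmony: gonguchiamim → gonguchiemim.

gonguchiemim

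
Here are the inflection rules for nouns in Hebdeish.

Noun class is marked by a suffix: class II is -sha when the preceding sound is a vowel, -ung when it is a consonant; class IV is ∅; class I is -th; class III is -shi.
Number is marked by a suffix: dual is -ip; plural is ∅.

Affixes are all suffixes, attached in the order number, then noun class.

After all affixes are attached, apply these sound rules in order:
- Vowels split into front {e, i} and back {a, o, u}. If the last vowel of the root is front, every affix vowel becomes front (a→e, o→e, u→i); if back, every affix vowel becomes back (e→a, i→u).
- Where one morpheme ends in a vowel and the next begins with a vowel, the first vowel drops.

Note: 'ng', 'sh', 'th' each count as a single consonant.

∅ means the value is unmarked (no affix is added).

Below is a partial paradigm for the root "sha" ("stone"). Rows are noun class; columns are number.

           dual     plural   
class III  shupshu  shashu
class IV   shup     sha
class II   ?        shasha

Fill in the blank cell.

Attach number dual -ip → shaip.
Attach noun class class II -ung (after consonant 'p') → shaipung.
Apply vowel harmony: shaipung → shaupung.
Apply vowel deletion: shaupung → shupung.

shupung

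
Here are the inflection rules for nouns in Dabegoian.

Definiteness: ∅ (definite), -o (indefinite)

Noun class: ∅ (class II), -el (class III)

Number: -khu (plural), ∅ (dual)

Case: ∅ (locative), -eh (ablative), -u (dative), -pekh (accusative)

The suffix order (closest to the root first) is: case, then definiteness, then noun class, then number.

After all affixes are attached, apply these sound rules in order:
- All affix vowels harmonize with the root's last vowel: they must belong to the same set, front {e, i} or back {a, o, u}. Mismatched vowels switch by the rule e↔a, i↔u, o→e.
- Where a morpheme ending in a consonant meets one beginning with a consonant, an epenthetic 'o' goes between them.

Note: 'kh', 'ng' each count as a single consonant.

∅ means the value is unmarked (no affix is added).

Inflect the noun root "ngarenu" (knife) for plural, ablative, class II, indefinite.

Attach case ablative -eh → ngarenueh.
Attach definiteness indefinite -o → ngarenueho.
noun class = class II: zero marking, form stays ngarenueho.
Attach number plural -khu → ngarenuehokhu.
Apply vowel harmony: ngarenuehokhu → ngarenuahokhu.
Epenthesis: no change.

ngarenuahokhu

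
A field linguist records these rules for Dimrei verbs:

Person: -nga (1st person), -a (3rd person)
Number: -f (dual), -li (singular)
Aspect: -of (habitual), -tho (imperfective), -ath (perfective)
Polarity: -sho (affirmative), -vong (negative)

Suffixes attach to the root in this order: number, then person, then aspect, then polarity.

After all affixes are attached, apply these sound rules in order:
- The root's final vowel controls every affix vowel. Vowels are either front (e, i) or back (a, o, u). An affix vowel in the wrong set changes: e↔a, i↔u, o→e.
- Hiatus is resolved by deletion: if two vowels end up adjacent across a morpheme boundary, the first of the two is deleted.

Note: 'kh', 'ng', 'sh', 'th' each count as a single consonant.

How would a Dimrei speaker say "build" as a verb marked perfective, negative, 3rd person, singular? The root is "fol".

Attach number singular -li → folli.
Attach person 3rd person -a → follia.
Attach aspect perfective -ath → folliaath.
Attach polarity negative -vong → folliaathvong.
Apply vowel harmony: folliaathvong → folluaathvong.
Apply vowel deletion: folluaathvong → follathvong.

follathvong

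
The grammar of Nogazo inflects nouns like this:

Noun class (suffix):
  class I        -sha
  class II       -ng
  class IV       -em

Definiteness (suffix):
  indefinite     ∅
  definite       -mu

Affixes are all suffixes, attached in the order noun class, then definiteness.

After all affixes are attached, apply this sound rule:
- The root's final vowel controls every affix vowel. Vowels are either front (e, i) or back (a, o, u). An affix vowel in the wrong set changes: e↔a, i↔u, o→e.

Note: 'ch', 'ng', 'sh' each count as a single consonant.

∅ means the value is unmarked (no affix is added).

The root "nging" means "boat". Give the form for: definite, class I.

ngingshemi

Attach noun class class I -sha → ngingsha.
Attach definiteness definite -mu → ngingshamu.
Apply vowel harmony: ngingshamu → ngingshemi.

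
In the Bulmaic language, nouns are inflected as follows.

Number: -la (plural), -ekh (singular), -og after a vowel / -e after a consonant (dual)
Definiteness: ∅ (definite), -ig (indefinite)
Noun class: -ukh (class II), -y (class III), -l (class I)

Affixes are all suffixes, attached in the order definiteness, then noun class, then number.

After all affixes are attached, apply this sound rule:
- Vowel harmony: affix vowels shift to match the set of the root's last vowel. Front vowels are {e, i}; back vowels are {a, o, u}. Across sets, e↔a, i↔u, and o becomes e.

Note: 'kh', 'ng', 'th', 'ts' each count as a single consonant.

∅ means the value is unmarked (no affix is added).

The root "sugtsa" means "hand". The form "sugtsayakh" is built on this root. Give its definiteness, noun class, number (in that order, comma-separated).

Segment: sugtsa-y-ekh.
definiteness: ∅ → definite.
noun class: -y → class III.
number: -ekh → singular.

definite, class III, singular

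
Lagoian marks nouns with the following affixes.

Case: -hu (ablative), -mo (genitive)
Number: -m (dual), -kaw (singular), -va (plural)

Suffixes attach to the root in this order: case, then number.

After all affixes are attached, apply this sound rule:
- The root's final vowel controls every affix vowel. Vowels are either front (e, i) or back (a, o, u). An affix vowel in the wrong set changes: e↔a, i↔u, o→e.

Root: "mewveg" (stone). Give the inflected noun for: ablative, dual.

mewveghim

Attach case ablative -hu → mewveghu.
Attach number dual -m → mewveghum.
Apply vowel harmony: mewveghum → mewveghim.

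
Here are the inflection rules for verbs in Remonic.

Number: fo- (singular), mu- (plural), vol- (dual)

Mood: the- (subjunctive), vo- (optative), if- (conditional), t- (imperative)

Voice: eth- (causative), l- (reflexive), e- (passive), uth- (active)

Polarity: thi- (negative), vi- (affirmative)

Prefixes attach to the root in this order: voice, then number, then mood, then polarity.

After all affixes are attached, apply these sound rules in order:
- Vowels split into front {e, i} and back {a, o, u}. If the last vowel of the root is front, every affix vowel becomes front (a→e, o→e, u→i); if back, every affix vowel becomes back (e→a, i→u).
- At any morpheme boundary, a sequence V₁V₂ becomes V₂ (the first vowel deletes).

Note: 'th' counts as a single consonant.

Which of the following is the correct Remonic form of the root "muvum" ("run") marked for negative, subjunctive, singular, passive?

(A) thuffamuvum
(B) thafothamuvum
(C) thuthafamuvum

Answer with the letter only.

Attach voice passive e- → emuvum.
Attach number singular fo- → foemuvum.
Attach mood subjunctive the- → thefoemuvum.
Attach polarity negative thi- → thithefoemuvum.
Apply vowel harmony: thithefoemuvum → thuthafoamuvum.
Apply vowel deletion: thuthafoamuvum → thuthafamuvum.
So the correct form is thuthafamuvum, option (C).
(A) thuffamuvum is wrong: it uses conditional instead of subjunctive for mood.
(B) thafothamuvum is wrong: it has the affixes in the wrong order.

C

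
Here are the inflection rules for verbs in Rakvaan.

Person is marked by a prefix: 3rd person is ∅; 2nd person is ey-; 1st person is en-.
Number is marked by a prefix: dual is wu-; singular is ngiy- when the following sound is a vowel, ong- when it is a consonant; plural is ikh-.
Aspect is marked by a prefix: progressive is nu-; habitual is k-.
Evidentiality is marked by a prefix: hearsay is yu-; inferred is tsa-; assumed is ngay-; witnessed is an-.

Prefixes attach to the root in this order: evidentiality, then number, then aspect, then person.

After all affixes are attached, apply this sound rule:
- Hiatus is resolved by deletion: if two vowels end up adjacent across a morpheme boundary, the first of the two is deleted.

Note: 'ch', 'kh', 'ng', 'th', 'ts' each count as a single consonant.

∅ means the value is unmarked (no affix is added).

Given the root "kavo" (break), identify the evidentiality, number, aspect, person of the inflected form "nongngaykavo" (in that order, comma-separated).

Segment: nu-ong-ngay-kavo.
evidentiality: ngay- → assumed.
number: ngiy/ong- → singular.
aspect: nu- → progressive.
person: ∅ → 3rd person.

assumed, singular, progressive, 3rd person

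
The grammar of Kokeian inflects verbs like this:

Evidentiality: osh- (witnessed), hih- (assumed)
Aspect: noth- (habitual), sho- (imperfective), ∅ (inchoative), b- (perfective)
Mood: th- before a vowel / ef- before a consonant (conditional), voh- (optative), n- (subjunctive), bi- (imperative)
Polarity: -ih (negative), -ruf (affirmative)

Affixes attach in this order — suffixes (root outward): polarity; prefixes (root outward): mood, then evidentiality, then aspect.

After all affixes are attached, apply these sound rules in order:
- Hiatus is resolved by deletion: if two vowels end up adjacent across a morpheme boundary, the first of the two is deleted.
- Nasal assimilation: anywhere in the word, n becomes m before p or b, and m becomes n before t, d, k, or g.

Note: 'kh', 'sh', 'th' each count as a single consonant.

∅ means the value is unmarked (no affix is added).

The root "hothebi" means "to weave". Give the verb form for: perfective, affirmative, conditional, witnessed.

Attach mood conditional ef- (before consonant 'h') → efhothebi.
Attach polarity affirmative -ruf → efhothebiruf.
Attach evidentiality witnessed osh- → oshefhothebiruf.
Attach aspect perfective b- → boshefhothebiruf.
Vowel deletion: no change.
Nasal assimilation: no change.

boshefhothebiruf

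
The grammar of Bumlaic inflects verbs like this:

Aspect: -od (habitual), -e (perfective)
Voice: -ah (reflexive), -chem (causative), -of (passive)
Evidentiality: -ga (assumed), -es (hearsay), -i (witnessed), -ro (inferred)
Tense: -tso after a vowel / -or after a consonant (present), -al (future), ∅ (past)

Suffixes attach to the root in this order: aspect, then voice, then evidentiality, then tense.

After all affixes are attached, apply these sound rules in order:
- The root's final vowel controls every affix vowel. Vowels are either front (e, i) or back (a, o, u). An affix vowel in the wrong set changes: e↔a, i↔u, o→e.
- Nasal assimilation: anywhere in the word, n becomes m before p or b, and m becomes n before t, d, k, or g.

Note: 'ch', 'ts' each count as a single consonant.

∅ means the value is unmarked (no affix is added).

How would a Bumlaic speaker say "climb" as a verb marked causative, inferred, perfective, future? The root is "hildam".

hildamachamroal

Attach aspect perfective -e → hildame.
Attach voice causative -chem → hildamechem.
Attach evidentiality inferred -ro → hildamechemro.
Attach tense future -al → hildamechemroal.
Apply vowel harmony: hildamechemroal → hildamachamroal.
Nasal assimilation: no change.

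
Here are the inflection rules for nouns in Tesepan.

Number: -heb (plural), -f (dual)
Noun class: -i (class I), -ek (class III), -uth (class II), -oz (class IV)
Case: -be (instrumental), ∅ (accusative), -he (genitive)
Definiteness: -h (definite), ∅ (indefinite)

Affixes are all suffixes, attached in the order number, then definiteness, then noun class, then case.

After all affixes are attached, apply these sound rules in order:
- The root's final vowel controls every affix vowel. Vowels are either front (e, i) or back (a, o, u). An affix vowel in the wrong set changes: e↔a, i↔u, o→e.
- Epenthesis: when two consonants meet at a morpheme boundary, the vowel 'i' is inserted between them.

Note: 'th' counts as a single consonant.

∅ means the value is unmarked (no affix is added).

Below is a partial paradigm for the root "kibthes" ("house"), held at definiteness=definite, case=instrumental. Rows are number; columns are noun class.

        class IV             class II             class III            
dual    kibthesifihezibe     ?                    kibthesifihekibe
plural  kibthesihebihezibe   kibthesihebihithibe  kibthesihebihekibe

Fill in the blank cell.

Attach number dual -f → kibthesf.
Attach definiteness definite -h → kibthesfh.
Attach noun class class II -uth → kibthesfhuth.
Attach case instrumental -be → kibthesfhuthbe.
Apply vowel harmony: kibthesfhuthbe → kibthesfhithbe.
Apply epenthesis: kibthesfhithbe → kibthesifihithibe.

kibthesifihithibe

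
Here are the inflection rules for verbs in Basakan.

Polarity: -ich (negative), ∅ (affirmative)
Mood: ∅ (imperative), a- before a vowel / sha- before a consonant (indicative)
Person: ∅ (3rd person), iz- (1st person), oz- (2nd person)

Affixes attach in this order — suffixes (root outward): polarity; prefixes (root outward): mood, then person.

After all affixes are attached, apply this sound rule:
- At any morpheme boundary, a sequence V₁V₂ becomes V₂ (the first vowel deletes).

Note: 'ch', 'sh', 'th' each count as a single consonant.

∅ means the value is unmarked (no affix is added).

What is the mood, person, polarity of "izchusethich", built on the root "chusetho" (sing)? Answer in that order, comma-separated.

imperative, 1st person, negative

Segment: iz-chusetho-ich.
mood: ∅ → imperative.
person: iz- → 1st person.
polarity: -ich → negative.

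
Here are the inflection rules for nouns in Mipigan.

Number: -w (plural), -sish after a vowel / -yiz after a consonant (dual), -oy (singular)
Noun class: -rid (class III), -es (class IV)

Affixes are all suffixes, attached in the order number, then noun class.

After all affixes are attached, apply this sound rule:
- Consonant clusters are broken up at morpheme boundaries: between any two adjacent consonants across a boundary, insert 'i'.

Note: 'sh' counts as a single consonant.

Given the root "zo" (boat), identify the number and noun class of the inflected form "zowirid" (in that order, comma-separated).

plural, class III

Segment: zo-w-rid.
number: -w → plural.
noun class: -rid → class III.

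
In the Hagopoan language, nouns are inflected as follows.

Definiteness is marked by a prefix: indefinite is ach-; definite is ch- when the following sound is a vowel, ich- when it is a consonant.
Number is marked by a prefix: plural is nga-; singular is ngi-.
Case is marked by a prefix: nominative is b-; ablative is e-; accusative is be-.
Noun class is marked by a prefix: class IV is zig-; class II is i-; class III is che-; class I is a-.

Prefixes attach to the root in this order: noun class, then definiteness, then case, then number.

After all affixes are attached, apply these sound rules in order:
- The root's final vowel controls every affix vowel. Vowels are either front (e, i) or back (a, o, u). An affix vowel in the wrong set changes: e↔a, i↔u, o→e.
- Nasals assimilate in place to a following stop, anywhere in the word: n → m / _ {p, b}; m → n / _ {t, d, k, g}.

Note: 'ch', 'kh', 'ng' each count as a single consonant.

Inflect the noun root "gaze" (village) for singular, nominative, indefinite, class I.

Attach noun class class I a- → agaze.
Attach definiteness indefinite ach- → achagaze.
Attach case nominative b- → bachagaze.
Attach number singular ngi- → ngibachagaze.
Apply vowel harmony: ngibachagaze → ngibechegaze.
Nasal assimilation: no change.

ngibechegaze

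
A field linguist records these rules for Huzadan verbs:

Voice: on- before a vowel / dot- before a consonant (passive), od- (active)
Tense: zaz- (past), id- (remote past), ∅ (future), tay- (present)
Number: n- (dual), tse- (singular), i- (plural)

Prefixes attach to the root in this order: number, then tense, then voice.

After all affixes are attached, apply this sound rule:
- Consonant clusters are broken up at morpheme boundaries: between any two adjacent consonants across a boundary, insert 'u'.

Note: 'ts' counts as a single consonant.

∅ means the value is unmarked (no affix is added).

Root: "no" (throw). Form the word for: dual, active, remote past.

Attach number dual n- → nno.
Attach tense remote past id- → idnno.
Attach voice active od- → odidnno.
Apply epenthesis: odidnno → odidununo.

odidununo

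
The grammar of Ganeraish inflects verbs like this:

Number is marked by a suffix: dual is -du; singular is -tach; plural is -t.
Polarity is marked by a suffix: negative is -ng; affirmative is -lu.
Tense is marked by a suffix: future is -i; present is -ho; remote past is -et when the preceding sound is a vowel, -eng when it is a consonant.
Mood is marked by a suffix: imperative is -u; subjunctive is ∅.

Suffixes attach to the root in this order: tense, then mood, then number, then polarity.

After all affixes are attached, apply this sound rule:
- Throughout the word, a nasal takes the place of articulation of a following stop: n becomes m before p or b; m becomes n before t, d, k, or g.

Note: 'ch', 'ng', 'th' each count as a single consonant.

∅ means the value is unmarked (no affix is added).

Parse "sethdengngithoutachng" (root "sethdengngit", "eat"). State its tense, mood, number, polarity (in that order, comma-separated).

present, imperative, singular, negative

Segment: sethdengngit-ho-u-tach-ng.
tense: -ho → present.
mood: -u → imperative.
number: -tach → singular.
polarity: -ng → negative.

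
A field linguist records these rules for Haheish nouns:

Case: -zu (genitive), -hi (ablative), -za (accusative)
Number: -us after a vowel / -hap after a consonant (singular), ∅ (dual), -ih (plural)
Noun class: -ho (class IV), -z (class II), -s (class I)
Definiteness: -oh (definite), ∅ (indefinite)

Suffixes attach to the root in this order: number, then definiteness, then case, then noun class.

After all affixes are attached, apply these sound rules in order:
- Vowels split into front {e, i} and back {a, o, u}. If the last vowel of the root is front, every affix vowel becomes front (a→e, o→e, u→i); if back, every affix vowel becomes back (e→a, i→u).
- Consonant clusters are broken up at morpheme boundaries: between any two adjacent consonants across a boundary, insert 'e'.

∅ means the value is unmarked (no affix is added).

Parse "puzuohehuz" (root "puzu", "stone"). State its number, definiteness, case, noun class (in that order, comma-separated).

Segment: puzu-oh-hi-z.
number: ∅ → dual.
definiteness: -oh → definite.
case: -hi → ablative.
noun class: -z → class II.

dual, definite, ablative, class II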